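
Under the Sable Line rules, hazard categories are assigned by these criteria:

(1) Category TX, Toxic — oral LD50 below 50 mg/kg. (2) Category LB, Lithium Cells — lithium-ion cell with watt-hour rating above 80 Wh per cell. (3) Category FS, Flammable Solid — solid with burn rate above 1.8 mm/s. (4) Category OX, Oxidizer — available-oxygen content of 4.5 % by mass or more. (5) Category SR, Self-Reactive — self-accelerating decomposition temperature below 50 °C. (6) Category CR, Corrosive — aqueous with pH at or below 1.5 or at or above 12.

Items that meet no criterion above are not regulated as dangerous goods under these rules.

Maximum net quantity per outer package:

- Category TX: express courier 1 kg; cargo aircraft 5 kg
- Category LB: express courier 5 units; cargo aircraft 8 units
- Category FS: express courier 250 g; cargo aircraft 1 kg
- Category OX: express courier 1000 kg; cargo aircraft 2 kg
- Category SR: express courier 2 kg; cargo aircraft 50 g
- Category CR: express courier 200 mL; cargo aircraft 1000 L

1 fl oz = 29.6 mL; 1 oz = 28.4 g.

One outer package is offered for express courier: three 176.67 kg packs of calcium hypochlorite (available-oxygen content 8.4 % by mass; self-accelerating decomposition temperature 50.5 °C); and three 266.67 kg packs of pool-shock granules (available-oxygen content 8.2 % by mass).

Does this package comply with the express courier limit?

Calcium hypochlorite: available-oxygen content 8.4 % by mass ≥ 4.5 % by mass → Category OX (Oxidizer).
Available-oxygen content 8.2 % by mass meets the Category OX criterion (Oxidizer), so the pool-shock granules are Category OX.
Total Category OX: (three 176.67 kg packs = 530.01 kg) + (three 266.67 kg packs = 800.01 kg) = 1330.02 kg.
1330.02 kg > 1000 kg (express courier limit, Category OX) — over the limit.

No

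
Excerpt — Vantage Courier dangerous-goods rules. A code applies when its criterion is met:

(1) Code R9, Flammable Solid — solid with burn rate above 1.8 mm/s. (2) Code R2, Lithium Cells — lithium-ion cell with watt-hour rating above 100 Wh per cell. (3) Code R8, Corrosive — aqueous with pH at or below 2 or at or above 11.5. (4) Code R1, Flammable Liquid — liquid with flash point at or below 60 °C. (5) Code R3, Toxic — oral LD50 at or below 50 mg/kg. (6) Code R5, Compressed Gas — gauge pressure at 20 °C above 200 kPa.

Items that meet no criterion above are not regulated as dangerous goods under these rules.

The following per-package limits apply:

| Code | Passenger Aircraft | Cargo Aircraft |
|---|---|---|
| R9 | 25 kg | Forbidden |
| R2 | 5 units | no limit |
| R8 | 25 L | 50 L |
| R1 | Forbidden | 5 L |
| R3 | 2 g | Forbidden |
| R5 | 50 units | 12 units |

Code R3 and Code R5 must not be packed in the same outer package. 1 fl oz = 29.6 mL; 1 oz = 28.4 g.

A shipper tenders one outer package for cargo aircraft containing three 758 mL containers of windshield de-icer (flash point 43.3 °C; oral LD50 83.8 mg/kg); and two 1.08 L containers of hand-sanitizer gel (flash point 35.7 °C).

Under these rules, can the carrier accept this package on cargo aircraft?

Yes

With flash point 43.3 °C (≤ 60 °C), the windshield de-icer falls in Code R1.
Hand-sanitizer gel: flash point 35.7 °C ≤ 60 °C → Code R1 (Flammable Liquid).
Code R1 net quantity: (three 758 mL containers = 2.274 L) + (two 1.08 L containers = 2.16 L) = 4.434 L.
4.434 L ≤ 5 L (cargo aircraft limit, Code R1) — within limit.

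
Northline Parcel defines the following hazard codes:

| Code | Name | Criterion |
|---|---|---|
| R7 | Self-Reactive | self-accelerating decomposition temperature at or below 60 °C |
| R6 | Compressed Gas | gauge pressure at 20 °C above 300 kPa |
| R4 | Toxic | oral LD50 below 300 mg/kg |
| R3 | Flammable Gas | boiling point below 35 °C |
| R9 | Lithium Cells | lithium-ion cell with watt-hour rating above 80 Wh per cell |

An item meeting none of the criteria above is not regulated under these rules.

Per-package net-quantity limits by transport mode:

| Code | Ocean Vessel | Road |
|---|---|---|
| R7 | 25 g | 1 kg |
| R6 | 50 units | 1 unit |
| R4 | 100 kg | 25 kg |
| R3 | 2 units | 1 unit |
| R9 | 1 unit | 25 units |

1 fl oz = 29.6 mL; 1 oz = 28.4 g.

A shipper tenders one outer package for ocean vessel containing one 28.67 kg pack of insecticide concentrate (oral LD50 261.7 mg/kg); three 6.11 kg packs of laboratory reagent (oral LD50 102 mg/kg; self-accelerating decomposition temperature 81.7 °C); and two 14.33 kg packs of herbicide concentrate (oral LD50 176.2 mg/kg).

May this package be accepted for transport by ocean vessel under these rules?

The insecticide concentrate has oral LD50 261.7 mg/kg, which is < 300 mg/kg, so it is Code R4 (Toxic).
The laboratory reagent has oral LD50 102 mg/kg, which is < 300 mg/kg, so it is Code R4 (Toxic).
With oral LD50 176.2 mg/kg (< 300 mg/kg), the herbicide concentrate falls in Code R4.
Total Code R4: 28.67 kg + (three 6.11 kg packs = 18.33 kg) + (two 14.33 kg packs = 28.66 kg) = 75.66 kg.
75.66 kg ≤ 100 kg (ocean vessel limit, Code R4) — within limit.

Yes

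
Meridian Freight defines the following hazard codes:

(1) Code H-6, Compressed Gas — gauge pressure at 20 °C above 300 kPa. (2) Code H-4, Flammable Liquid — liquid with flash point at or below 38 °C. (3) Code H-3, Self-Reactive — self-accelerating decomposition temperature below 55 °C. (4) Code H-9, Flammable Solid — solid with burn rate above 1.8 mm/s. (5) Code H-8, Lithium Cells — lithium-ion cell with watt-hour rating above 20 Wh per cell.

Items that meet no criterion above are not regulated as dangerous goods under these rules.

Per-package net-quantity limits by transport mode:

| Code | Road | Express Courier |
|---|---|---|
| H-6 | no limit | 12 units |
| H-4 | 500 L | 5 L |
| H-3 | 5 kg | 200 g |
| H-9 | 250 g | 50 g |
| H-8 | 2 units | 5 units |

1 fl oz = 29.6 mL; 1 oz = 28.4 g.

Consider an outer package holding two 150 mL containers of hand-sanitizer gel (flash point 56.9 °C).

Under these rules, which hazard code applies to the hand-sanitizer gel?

flash point 56.9 °C is not below 38 °C, so Code H-4 does not apply.
No criterion is met, so the item is not regulated.

Not regulated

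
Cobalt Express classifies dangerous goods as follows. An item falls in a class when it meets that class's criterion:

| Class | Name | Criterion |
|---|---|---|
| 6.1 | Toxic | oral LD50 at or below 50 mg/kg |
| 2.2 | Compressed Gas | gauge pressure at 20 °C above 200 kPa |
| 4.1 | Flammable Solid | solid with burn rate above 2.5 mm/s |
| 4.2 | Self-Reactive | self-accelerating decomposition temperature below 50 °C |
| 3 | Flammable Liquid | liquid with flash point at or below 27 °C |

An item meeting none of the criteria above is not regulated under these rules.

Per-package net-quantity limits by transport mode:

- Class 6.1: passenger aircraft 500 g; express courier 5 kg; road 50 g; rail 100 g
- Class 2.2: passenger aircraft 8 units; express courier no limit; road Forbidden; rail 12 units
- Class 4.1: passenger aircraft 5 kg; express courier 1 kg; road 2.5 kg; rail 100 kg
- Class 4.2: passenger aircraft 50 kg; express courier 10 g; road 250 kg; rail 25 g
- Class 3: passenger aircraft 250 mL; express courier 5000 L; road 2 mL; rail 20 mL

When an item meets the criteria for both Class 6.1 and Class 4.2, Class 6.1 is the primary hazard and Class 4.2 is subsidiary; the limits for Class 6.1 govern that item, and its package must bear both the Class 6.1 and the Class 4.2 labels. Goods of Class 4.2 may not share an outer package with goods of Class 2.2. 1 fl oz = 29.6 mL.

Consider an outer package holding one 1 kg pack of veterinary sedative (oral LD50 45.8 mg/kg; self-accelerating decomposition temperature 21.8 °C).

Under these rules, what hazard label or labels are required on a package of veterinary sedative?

Class 4.2 and 6.1

Veterinary sedative: oral LD50 45.8 mg/kg ≤ 50 mg/kg → Class 6.1 (Toxic).
Self-accelerating decomposition temperature 21.8 °C meets the Class 4.2 criterion (Self-Reactive), so the veterinary sedative is Class 4.2.
By the precedence rule Class 6.1 is primary and Class 4.2 is subsidiary, and that rule requires both labels on the package.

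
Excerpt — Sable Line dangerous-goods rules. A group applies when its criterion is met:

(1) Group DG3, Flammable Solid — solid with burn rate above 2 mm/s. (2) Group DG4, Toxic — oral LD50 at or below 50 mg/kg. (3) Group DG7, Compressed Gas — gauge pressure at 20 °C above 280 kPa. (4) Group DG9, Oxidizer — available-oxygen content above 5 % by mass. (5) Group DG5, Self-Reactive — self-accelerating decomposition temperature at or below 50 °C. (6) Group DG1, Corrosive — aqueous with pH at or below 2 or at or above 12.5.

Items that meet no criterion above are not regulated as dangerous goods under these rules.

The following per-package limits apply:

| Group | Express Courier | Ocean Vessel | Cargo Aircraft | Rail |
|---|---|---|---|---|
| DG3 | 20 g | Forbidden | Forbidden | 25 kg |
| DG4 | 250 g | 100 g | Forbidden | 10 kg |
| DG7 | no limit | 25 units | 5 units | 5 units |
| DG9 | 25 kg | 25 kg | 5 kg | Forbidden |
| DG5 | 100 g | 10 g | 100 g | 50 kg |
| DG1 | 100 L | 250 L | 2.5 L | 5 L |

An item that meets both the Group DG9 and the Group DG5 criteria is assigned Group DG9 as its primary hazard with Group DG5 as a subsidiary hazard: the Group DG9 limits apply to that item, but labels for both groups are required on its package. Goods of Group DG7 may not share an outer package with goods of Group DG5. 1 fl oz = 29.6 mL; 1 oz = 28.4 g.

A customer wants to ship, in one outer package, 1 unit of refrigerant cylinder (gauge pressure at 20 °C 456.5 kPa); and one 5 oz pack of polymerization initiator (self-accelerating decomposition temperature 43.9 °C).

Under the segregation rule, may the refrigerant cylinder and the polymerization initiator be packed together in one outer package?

Gauge pressure at 20 °C 456.5 kPa meets the Group DG7 criterion (Compressed Gas), so the refrigerant cylinder is Group DG7.
The polymerization initiator has self-accelerating decomposition temperature 43.9 °C, which is ≤ 50 °C, so it is Group DG5 (Self-Reactive).
Group DG7 and Group DG5 may not share an outer package.

No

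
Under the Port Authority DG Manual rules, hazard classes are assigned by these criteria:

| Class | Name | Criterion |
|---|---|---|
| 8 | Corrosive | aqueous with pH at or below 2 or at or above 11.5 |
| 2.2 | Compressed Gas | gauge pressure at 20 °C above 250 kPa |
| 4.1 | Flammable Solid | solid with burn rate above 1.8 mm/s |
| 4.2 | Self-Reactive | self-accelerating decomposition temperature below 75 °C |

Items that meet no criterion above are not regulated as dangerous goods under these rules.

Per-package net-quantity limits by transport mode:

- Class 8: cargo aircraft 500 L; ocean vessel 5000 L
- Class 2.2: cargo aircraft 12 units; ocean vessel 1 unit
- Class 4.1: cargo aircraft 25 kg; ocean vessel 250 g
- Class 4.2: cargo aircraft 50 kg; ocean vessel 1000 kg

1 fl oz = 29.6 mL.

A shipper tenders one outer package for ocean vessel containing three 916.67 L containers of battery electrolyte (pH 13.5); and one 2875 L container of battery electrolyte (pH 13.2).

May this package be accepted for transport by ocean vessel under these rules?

pH 13.5 meets the Class 8 criterion (Corrosive), so the battery electrolyte is Class 8.
Battery electrolyte: pH 13.2 ≥ 11.5 → Class 8 (Corrosive).
Class 8 net quantity: (three 916.67 L containers = 2750.01 L) + 2875 L = 5625.01 L.
5625.01 L exceeds the ocean vessel limit of 5000 L for Class 8.

No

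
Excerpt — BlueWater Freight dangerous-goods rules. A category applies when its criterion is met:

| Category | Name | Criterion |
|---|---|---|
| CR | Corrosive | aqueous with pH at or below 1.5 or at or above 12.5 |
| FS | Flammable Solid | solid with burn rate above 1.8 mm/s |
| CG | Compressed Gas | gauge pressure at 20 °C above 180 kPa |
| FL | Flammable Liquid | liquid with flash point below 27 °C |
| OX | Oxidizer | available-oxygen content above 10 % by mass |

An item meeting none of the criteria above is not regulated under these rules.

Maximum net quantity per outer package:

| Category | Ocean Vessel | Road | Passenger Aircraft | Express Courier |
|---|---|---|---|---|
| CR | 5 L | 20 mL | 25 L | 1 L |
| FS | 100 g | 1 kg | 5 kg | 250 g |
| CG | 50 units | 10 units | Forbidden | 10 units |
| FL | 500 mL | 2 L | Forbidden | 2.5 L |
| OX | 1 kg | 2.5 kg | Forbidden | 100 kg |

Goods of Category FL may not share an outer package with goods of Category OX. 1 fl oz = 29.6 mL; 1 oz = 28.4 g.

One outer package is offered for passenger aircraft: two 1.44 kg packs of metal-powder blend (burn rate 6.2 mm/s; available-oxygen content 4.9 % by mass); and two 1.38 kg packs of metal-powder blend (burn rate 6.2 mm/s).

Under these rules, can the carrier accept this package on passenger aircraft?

No

Burn rate 6.2 mm/s meets the Category FS criterion (Flammable Solid), so the metal-powder blend is Category FS.
Burn rate 6.2 mm/s meets the Category FS criterion (Flammable Solid), so the metal-powder blend is Category FS.
Category FS net quantity: (two 1.44 kg packs = 2.88 kg) + (two 1.38 kg packs = 2.76 kg) = 5.64 kg.
That exceeds the Category FS passenger aircraft limit of 5 kg.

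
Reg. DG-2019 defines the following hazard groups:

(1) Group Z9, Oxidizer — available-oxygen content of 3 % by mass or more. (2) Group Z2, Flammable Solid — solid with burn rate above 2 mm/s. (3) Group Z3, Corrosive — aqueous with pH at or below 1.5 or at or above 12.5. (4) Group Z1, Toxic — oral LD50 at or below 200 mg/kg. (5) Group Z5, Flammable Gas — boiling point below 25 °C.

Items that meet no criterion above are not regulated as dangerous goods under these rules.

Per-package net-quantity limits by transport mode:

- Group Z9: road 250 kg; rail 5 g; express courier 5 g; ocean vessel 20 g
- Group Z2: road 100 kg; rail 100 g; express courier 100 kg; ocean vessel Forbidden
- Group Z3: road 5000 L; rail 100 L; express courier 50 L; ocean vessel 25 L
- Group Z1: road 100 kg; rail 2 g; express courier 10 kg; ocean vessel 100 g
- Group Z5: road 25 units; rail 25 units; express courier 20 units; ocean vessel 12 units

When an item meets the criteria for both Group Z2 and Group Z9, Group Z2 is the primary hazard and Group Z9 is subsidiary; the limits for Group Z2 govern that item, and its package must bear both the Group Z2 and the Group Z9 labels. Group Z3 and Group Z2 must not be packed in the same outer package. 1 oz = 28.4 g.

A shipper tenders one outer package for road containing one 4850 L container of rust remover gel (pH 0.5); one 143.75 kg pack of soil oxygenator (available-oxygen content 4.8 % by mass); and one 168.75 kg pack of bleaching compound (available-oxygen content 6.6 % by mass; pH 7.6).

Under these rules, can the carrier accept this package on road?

With pH 0.5 (≤ 1.5), the rust remover gel falls in Group Z3.
Soil oxygenator: available-oxygen content 4.8 % by mass ≥ 3 % by mass → Group Z9 (Oxidizer).
With available-oxygen content 6.6 % by mass (≥ 3 % by mass), the bleaching compound falls in Group Z9.
Group Z9 net quantity: 143.75 kg + 168.75 kg = 312.5 kg.
312.5 kg exceeds the road limit of 250 kg for Group Z9.
Group Z3 quantity: 4850 L.
4850 L ≤ 5000 L (road limit, Group Z3) — within limit.
The segregation rule (Group Z3 with Group Z2) does not apply to Group Z9 with Group Z3.

No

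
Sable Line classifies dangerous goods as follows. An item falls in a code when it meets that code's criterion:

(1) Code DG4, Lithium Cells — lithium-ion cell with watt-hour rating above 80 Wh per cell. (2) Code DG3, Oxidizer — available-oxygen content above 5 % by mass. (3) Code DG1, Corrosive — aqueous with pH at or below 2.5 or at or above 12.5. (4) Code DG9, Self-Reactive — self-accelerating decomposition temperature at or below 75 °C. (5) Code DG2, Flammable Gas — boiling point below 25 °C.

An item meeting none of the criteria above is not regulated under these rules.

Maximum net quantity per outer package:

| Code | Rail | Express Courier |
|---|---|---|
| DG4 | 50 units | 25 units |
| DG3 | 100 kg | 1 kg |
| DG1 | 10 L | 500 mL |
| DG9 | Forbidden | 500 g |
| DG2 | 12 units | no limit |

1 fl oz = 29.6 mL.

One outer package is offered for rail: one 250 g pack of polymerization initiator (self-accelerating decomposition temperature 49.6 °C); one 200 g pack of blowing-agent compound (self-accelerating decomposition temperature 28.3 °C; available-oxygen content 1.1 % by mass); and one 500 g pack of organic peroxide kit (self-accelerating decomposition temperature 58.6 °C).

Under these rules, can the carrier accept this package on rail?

With self-accelerating decomposition temperature 49.6 °C (≤ 75 °C), the polymerization initiator falls in Code DG9.
Blowing-agent compound: self-accelerating decomposition temperature 28.3 °C ≤ 75 °C → Code DG9 (Self-Reactive).
The organic peroxide kit has self-accelerating decomposition temperature 58.6 °C, which is ≤ 75 °C, so it is Code DG9 (Self-Reactive).
Code DG9 net quantity: 250 g + 200 g + 500 g = 950 g.
Code DG9 is Forbidden by rail.

No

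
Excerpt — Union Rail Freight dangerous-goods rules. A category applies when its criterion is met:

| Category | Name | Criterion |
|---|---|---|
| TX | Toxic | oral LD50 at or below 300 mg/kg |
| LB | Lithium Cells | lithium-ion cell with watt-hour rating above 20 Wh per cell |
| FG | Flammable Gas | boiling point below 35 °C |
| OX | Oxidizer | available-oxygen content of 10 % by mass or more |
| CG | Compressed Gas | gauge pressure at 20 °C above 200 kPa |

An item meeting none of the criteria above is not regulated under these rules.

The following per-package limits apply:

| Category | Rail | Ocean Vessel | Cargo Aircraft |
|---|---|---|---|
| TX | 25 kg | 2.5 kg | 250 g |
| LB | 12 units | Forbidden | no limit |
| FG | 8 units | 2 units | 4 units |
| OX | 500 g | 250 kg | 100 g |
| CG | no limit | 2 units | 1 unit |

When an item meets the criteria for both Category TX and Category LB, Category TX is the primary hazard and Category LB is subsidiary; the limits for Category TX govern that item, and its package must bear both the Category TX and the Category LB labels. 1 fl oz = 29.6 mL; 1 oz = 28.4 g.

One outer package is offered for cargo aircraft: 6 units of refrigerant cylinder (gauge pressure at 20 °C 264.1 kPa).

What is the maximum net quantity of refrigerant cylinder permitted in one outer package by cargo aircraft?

With gauge pressure at 20 °C 264.1 kPa (> 200 kPa), the refrigerant cylinder falls in Category CG.
The cargo aircraft limit for Category CG is 1 unit.

1 unit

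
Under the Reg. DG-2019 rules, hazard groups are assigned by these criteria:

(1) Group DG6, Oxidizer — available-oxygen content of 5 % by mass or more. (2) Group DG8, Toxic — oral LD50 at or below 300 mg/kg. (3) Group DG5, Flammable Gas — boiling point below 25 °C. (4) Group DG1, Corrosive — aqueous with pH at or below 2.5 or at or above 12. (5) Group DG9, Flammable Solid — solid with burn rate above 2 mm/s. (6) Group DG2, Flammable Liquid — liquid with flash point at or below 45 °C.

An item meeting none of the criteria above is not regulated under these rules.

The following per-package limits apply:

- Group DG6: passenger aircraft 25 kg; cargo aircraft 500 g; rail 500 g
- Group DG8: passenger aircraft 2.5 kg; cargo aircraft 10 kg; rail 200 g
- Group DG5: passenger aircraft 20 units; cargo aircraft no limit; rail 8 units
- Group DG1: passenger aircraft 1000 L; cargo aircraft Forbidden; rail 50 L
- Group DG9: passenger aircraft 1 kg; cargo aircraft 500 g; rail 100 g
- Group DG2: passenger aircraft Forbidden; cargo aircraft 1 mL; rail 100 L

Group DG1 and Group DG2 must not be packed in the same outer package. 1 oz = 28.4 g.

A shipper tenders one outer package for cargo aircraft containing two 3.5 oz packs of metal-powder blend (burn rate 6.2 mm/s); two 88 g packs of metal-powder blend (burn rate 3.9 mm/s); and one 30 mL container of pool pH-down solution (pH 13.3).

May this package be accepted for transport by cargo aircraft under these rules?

Burn rate 6.2 mm/s meets the Group DG9 criterion (Flammable Solid), so the metal-powder blend is Group DG9.
With burn rate 3.9 mm/s (> 2 mm/s), the metal-powder blend falls in Group DG9.
The pool pH-down solution has pH 13.3, which is ≥ 12, so it is Group DG1 (Corrosive).
Total Group DG9: (two 3.5 oz packs = 198.8 g) + (two 88 g packs = 176 g) = 374.8 g.
That is within the Group DG9 cargo aircraft limit of 500 g.
Group DG1 quantity: 30 mL.
By cargo aircraft, Group DG1 is Forbidden regardless of quantity.
The segregation rule (Group DG1 with Group DG2) does not apply to Group DG9 with Group DG1.

No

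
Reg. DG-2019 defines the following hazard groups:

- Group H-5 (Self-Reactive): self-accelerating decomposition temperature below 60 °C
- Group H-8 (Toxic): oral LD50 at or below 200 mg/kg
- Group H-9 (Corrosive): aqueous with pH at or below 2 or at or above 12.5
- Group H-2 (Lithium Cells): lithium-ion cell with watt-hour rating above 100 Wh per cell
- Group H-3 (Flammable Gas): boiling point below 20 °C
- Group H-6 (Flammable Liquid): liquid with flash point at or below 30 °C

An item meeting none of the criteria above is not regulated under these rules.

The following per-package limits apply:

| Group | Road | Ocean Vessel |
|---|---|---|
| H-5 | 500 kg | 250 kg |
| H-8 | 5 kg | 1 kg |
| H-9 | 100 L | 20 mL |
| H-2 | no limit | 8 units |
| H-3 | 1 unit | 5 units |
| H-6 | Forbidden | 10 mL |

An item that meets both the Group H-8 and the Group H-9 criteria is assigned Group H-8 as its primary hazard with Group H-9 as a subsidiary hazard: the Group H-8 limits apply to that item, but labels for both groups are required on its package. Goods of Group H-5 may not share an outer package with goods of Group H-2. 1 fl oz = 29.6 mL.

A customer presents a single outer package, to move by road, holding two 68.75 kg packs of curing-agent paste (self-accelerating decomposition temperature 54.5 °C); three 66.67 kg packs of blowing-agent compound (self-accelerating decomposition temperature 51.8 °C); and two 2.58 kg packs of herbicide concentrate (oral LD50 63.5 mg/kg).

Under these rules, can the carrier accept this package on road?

No

Self-accelerating decomposition temperature 54.5 °C meets the Group H-5 criterion (Self-Reactive), so the curing-agent paste is Group H-5.
The blowing-agent compound has self-accelerating decomposition temperature 51.8 °C, which is < 60 °C, so it is Group H-5 (Self-Reactive).
Oral LD50 63.5 mg/kg meets the Group H-8 criterion (Toxic), so the herbicide concentrate is Group H-8.
Group H-8 quantity: two 2.58 kg packs = 5.16 kg.
5.16 kg > 5 kg (road limit, Group H-8) — over the limit.
Total Group H-5: (two 68.75 kg packs = 137.5 kg) + (three 66.67 kg packs = 200.01 kg) = 337.51 kg.
That is within the Group H-5 road limit of 500 kg.
The segregation rule (Group H-5 with Group H-2) does not apply to Group H-8 with Group H-5.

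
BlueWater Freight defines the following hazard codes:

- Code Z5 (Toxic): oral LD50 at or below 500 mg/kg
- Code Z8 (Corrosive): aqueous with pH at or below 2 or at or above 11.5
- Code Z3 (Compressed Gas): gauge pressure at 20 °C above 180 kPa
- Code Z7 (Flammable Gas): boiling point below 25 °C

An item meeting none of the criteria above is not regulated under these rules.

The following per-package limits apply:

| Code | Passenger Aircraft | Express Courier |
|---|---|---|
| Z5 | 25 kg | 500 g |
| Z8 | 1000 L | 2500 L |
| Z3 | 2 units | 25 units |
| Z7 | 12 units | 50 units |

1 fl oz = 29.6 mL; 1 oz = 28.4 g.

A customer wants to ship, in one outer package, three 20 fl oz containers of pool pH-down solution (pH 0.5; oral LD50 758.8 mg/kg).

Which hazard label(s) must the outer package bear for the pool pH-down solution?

Code Z8

The pool pH-down solution has pH 0.5, which is ≤ 2, so it is Code Z8 (Corrosive).
Only the Code Z8 label is required.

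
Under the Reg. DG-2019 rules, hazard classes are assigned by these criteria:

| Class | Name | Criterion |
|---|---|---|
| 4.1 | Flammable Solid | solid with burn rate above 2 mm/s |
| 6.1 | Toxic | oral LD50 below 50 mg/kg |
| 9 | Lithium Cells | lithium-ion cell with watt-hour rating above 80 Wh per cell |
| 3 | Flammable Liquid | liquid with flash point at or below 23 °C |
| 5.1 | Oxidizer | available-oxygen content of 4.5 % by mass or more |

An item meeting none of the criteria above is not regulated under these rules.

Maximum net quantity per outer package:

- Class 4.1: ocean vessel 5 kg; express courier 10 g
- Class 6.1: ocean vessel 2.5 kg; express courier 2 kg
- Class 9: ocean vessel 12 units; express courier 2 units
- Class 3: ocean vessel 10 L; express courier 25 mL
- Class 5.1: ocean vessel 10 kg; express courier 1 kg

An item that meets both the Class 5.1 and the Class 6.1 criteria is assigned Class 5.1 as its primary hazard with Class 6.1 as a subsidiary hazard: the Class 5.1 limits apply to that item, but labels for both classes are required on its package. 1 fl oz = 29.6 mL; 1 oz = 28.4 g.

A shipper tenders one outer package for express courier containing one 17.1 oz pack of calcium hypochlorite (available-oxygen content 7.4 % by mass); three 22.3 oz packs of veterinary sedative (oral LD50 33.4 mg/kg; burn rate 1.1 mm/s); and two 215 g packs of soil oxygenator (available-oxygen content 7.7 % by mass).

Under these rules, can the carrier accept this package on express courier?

Yes

With available-oxygen content 7.4 % by mass (≥ 4.5 % by mass), the calcium hypochlorite falls in Class 5.1.
With oral LD50 33.4 mg/kg (< 50 mg/kg), the veterinary sedative falls in Class 6.1.
The soil oxygenator has available-oxygen content 7.7 % by mass, which is ≥ 4.5 % by mass, so it is Class 5.1 (Oxidizer).
Class 5.1 net quantity: (one 17.1 oz pack = 485.64 g) + (two 215 g packs = 430 g) = 915.64 g.
That is within the Class 5.1 express courier limit of 1 kg.
Class 6.1 quantity: three 22.3 oz packs = 1899.96 g.
That is within the Class 6.1 express courier limit of 2 kg.
Every hazard class is within its express courier limit and no segregation rule is violated.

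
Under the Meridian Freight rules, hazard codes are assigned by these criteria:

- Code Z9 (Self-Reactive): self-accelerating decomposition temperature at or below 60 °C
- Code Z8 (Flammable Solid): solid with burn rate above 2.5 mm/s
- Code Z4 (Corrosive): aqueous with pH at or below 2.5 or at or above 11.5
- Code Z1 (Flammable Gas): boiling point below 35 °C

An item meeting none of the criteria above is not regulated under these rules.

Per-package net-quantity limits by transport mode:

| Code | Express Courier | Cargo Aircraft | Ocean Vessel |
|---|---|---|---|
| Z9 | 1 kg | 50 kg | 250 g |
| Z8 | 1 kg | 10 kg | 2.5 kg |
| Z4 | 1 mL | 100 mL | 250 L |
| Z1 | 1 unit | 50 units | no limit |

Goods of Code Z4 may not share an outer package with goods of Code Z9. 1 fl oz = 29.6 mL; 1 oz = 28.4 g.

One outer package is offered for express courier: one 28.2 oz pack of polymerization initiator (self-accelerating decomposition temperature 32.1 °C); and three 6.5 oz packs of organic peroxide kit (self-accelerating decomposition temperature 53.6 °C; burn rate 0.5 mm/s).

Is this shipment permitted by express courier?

No

Self-accelerating decomposition temperature 32.1 °C meets the Code Z9 criterion (Self-Reactive), so the polymerization initiator is Code Z9.
With self-accelerating decomposition temperature 53.6 °C (≤ 60 °C), the organic peroxide kit falls in Code Z9.
Code Z9 net quantity: (one 28.2 oz pack = 800.88 g) + (three 6.5 oz packs = 553.8 g) = 1354.68 g.
1354.68 g > 1 kg (express courier limit, Code Z9) — over the limit.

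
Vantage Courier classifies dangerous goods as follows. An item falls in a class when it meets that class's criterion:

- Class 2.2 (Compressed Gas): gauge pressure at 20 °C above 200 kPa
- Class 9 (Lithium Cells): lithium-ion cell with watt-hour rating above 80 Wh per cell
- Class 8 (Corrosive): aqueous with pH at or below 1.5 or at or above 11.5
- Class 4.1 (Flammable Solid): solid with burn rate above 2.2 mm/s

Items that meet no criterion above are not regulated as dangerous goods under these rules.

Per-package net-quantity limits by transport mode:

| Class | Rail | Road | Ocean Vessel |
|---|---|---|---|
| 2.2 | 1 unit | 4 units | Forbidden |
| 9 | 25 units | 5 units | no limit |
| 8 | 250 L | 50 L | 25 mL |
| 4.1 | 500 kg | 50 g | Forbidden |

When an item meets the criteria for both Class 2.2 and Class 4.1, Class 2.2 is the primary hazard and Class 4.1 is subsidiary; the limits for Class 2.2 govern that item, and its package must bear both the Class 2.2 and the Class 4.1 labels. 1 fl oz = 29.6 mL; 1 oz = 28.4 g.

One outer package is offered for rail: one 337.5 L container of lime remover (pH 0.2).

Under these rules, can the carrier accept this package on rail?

With pH 0.2 (≤ 1.5), the lime remover falls in Class 8.
Class 8 quantity: 337.5 L.
337.5 L > 250 L (rail limit, Class 8) — over the limit.

No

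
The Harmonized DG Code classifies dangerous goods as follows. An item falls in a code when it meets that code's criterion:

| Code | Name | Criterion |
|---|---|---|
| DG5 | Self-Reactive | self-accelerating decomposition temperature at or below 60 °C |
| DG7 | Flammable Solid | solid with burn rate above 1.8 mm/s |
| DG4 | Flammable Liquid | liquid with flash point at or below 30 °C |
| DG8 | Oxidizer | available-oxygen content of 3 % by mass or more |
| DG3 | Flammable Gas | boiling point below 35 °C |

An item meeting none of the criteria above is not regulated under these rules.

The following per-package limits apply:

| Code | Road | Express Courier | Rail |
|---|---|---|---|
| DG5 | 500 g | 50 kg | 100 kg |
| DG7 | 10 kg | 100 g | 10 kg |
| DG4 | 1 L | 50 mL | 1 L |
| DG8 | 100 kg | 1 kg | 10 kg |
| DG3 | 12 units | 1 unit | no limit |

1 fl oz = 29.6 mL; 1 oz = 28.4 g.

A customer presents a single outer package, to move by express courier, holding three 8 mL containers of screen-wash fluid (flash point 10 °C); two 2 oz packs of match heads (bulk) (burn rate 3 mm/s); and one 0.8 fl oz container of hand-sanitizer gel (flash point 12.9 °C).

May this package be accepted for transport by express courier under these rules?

No

The screen-wash fluid has flash point 10 °C, which is ≤ 30 °C, so it is Code DG4 (Flammable Liquid).
Match heads (bulk): burn rate 3 mm/s > 1.8 mm/s → Code DG7 (Flammable Solid).
The hand-sanitizer gel has flash point 12.9 °C, which is ≤ 30 °C, so it is Code DG4 (Flammable Liquid).
Code DG4 net quantity: (three 8 mL containers = 24 mL) + (one 0.8 fl oz container = 23.68 mL) = 47.68 mL.
That is within the Code DG4 express courier limit of 50 mL.
Code DG7 quantity: two 2 oz packs = 113.6 g.
113.6 g exceeds the express courier limit of 100 g for Code DG7.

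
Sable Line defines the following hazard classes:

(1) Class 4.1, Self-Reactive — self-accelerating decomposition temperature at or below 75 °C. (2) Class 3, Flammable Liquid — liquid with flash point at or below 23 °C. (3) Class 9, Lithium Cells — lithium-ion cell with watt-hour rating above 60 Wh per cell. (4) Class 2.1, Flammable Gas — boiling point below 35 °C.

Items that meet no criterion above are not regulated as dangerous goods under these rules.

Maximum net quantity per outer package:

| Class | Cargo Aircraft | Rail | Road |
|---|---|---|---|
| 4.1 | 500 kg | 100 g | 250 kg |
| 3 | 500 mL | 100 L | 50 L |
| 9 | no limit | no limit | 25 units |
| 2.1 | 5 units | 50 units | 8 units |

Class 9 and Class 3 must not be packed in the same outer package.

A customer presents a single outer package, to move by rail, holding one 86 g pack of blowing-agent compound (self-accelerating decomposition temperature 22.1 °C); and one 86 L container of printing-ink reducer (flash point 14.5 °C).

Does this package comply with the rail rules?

With self-accelerating decomposition temperature 22.1 °C (≤ 75 °C), the blowing-agent compound falls in Class 4.1.
Printing-ink reducer: flash point 14.5 °C ≤ 23 °C → Class 3 (Flammable Liquid).
Class 3 quantity: 86 L.
That is within the Class 3 rail limit of 100 L.
Class 4.1 quantity: 86 g.
86 g is within the rail limit of 100 g for Class 4.1.
The segregation rule (Class 9 with Class 3) does not apply to Class 3 with Class 4.1.
Every hazard class is within its rail limit and no segregation rule is violated.

Yes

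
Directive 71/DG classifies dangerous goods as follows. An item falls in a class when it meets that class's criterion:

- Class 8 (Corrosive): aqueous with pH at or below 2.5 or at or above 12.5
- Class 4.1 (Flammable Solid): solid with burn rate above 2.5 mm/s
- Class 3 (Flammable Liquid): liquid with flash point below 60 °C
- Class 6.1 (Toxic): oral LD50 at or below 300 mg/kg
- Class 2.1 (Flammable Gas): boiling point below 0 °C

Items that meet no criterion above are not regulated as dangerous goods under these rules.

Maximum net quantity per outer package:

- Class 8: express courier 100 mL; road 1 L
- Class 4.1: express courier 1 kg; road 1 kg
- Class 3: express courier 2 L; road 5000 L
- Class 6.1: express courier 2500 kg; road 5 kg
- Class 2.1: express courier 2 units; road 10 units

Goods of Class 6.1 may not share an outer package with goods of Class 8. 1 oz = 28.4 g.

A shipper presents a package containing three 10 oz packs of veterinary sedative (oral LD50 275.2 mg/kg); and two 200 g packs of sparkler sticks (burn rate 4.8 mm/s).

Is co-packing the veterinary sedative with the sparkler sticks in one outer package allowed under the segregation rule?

Yes

The veterinary sedative has oral LD50 275.2 mg/kg, which is ≤ 300 mg/kg, so it is Class 6.1 (Toxic).
Burn rate 4.8 mm/s meets the Class 4.1 criterion (Flammable Solid), so the sparkler sticks are Class 4.1.
No segregation rule bars Class 6.1 with Class 4.1.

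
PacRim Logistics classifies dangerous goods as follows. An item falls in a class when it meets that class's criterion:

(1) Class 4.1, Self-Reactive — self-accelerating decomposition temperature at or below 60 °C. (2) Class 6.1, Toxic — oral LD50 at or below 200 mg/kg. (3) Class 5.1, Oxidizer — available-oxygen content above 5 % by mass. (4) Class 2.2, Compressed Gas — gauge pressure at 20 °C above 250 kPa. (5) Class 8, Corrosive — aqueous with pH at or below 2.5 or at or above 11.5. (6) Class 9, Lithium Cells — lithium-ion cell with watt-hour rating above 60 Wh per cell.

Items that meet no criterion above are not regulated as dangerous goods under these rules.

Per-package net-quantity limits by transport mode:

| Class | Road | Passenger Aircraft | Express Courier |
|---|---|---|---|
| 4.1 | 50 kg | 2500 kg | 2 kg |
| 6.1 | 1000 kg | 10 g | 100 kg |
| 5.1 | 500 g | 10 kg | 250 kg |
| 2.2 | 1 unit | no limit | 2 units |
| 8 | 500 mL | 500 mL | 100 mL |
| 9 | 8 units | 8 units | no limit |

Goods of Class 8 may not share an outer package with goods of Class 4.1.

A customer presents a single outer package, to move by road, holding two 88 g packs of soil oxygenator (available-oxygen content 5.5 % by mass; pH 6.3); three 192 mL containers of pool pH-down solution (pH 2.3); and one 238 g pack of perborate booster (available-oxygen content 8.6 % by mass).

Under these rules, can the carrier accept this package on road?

Available-oxygen content 5.5 % by mass meets the Class 5.1 criterion (Oxidizer), so the soil oxygenator is Class 5.1.
The pool pH-down solution has pH 2.3, which is ≤ 2.5, so it is Class 8 (Corrosive).
Perborate booster: available-oxygen content 8.6 % by mass > 5 % by mass → Class 5.1 (Oxidizer).
Class 5.1 net quantity: (two 88 g packs = 176 g) + 238 g = 414 g.
That is within the Class 5.1 road limit of 500 g.
Class 8 quantity: three 192 mL containers = 576 mL.
576 mL exceeds the road limit of 500 mL for Class 8.
The segregation rule (Class 8 with Class 4.1) does not apply to Class 5.1 with Class 8.

No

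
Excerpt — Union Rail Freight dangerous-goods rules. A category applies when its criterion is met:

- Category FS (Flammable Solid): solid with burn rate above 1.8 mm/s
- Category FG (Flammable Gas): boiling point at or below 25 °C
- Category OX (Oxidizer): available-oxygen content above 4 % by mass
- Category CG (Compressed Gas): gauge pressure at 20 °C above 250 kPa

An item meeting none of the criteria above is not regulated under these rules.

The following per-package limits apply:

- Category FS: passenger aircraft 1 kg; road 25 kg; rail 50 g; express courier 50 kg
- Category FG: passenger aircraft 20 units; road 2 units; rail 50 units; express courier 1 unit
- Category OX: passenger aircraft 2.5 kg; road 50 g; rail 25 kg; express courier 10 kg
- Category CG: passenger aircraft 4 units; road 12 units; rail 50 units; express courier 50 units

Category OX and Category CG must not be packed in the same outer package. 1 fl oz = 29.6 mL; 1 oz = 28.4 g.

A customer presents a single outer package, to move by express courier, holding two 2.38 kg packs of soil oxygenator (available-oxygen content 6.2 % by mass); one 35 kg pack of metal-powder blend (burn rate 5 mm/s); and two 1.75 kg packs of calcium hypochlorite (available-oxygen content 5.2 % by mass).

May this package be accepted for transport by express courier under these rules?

Available-oxygen content 6.2 % by mass meets the Category OX criterion (Oxidizer), so the soil oxygenator is Category OX.
Metal-powder blend: burn rate 5 mm/s > 1.8 mm/s → Category FS (Flammable Solid).
Calcium hypochlorite: available-oxygen content 5.2 % by mass > 4 % by mass → Category OX (Oxidizer).
Total Category OX: (two 2.38 kg packs = 4.76 kg) + (two 1.75 kg packs = 3.5 kg) = 8.26 kg.
8.26 kg is within the express courier limit of 10 kg for Category OX.
Category FS quantity: 35 kg.
35 kg ≤ 50 kg (express courier limit, Category FS) — within limit.
The segregation rule (Category OX with Category CG) does not apply to Category OX with Category FS.
Every hazard category is within its express courier limit and no segregation rule is violated.

Yes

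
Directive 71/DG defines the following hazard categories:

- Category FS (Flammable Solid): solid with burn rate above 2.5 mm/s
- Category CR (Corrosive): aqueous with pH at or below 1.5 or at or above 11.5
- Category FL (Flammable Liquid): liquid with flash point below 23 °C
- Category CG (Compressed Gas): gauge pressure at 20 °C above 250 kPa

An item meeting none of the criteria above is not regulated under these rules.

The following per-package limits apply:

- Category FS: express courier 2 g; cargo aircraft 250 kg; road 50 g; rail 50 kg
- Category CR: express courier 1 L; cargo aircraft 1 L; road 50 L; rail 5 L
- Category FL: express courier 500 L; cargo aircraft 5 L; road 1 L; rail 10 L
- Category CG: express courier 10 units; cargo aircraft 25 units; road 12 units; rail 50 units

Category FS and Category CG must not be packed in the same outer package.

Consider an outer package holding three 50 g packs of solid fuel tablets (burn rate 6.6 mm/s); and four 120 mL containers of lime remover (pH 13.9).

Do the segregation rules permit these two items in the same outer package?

Yes

Burn rate 6.6 mm/s meets the Category FS criterion (Flammable Solid), so the solid fuel tablets are Category FS.
Lime remover: pH 13.9 ≥ 11.5 → Category CR (Corrosive).
No segregation rule bars Category FS with Category CR.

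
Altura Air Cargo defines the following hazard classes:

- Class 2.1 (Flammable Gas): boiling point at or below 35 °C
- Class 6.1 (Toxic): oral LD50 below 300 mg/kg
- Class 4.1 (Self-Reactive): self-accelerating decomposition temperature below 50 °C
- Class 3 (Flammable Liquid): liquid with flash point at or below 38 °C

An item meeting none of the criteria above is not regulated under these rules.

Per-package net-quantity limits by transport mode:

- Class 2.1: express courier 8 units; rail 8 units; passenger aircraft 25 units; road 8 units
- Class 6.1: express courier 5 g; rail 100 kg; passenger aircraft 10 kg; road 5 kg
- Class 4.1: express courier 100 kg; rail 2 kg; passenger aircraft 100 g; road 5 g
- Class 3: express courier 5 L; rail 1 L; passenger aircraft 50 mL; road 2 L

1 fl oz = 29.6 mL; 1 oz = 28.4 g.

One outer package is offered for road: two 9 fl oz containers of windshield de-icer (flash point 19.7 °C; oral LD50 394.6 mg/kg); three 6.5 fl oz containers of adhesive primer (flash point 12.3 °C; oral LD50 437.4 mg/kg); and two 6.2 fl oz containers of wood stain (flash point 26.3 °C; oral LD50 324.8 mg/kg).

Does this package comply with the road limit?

Yes

The windshield de-icer has flash point 19.7 °C, which is ≤ 38 °C, so it is Class 3 (Flammable Liquid).
With flash point 12.3 °C (≤ 38 °C), the adhesive primer falls in Class 3.
Wood stain: flash point 26.3 °C ≤ 38 °C → Class 3 (Flammable Liquid).
Total Class 3: (two 9 fl oz containers = 532.8 mL) + (three 6.5 fl oz containers = 577.2 mL) + (two 6.2 fl oz containers = 367.04 mL) = 1477.04 mL.
That is within the Class 3 road limit of 2 L.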